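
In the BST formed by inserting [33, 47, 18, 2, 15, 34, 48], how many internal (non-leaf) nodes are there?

Tree built from: [33, 47, 18, 2, 15, 34, 48]
Tree (level-order array): [33, 18, 47, 2, None, 34, 48, None, 15]
Rule: An internal node has at least one child.
Per-node child counts:
  node 33: 2 child(ren)
  node 18: 1 child(ren)
  node 2: 1 child(ren)
  node 15: 0 child(ren)
  node 47: 2 child(ren)
  node 34: 0 child(ren)
  node 48: 0 child(ren)
Matching nodes: [33, 18, 2, 47]
Count of internal (non-leaf) nodes: 4


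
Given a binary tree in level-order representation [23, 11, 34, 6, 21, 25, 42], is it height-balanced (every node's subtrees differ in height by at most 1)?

Tree (level-order array): [23, 11, 34, 6, 21, 25, 42]
Definition: a tree is height-balanced if, at every node, |h(left) - h(right)| <= 1 (empty subtree has height -1).
Bottom-up per-node check:
  node 6: h_left=-1, h_right=-1, diff=0 [OK], height=0
  node 21: h_left=-1, h_right=-1, diff=0 [OK], height=0
  node 11: h_left=0, h_right=0, diff=0 [OK], height=1
  node 25: h_left=-1, h_right=-1, diff=0 [OK], height=0
  node 42: h_left=-1, h_right=-1, diff=0 [OK], height=0
  node 34: h_left=0, h_right=0, diff=0 [OK], height=1
  node 23: h_left=1, h_right=1, diff=0 [OK], height=2
All nodes satisfy the balance condition.
Result: Balanced


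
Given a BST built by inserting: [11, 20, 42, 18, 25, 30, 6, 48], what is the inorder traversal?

Tree insertion order: [11, 20, 42, 18, 25, 30, 6, 48]
Tree (level-order array): [11, 6, 20, None, None, 18, 42, None, None, 25, 48, None, 30]
Inorder traversal: [6, 11, 18, 20, 25, 30, 42, 48]


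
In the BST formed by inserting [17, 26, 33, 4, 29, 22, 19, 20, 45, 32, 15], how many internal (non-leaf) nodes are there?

Tree built from: [17, 26, 33, 4, 29, 22, 19, 20, 45, 32, 15]
Tree (level-order array): [17, 4, 26, None, 15, 22, 33, None, None, 19, None, 29, 45, None, 20, None, 32]
Rule: An internal node has at least one child.
Per-node child counts:
  node 17: 2 child(ren)
  node 4: 1 child(ren)
  node 15: 0 child(ren)
  node 26: 2 child(ren)
  node 22: 1 child(ren)
  node 19: 1 child(ren)
  node 20: 0 child(ren)
  node 33: 2 child(ren)
  node 29: 1 child(ren)
  node 32: 0 child(ren)
  node 45: 0 child(ren)
Matching nodes: [17, 4, 26, 22, 19, 33, 29]
Count of internal (non-leaf) nodes: 7


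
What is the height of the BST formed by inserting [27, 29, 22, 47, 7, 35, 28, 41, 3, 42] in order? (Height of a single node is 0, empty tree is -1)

Insertion order: [27, 29, 22, 47, 7, 35, 28, 41, 3, 42]
Tree (level-order array): [27, 22, 29, 7, None, 28, 47, 3, None, None, None, 35, None, None, None, None, 41, None, 42]
Compute height bottom-up (empty subtree = -1):
  height(3) = 1 + max(-1, -1) = 0
  height(7) = 1 + max(0, -1) = 1
  height(22) = 1 + max(1, -1) = 2
  height(28) = 1 + max(-1, -1) = 0
  height(42) = 1 + max(-1, -1) = 0
  height(41) = 1 + max(-1, 0) = 1
  height(35) = 1 + max(-1, 1) = 2
  height(47) = 1 + max(2, -1) = 3
  height(29) = 1 + max(0, 3) = 4
  height(27) = 1 + max(2, 4) = 5
Height = 5


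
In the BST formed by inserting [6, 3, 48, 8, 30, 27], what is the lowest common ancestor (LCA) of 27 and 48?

Tree insertion order: [6, 3, 48, 8, 30, 27]
Tree (level-order array): [6, 3, 48, None, None, 8, None, None, 30, 27]
In a BST, the LCA of p=27, q=48 is the first node v on the
root-to-leaf path with p <= v <= q (go left if both < v, right if both > v).
Walk from root:
  at 6: both 27 and 48 > 6, go right
  at 48: 27 <= 48 <= 48, this is the LCA
LCA = 48


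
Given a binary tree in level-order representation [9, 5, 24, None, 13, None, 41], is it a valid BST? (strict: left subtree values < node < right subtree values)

Level-order array: [9, 5, 24, None, 13, None, 41]
Validate using subtree bounds (lo, hi): at each node, require lo < value < hi,
then recurse left with hi=value and right with lo=value.
Preorder trace (stopping at first violation):
  at node 9 with bounds (-inf, +inf): OK
  at node 5 with bounds (-inf, 9): OK
  at node 13 with bounds (5, 9): VIOLATION
Node 13 violates its bound: not (5 < 13 < 9).
Result: Not a valid BST


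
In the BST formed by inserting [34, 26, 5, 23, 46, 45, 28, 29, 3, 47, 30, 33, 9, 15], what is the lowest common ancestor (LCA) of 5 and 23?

Tree insertion order: [34, 26, 5, 23, 46, 45, 28, 29, 3, 47, 30, 33, 9, 15]
Tree (level-order array): [34, 26, 46, 5, 28, 45, 47, 3, 23, None, 29, None, None, None, None, None, None, 9, None, None, 30, None, 15, None, 33]
In a BST, the LCA of p=5, q=23 is the first node v on the
root-to-leaf path with p <= v <= q (go left if both < v, right if both > v).
Walk from root:
  at 34: both 5 and 23 < 34, go left
  at 26: both 5 and 23 < 26, go left
  at 5: 5 <= 5 <= 23, this is the LCA
LCA = 5


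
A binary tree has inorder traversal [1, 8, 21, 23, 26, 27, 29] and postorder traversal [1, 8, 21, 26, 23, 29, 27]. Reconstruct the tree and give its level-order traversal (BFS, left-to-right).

Inorder:   [1, 8, 21, 23, 26, 27, 29]
Postorder: [1, 8, 21, 26, 23, 29, 27]
Algorithm: postorder visits root last, so walk postorder right-to-left;
each value is the root of the current inorder slice — split it at that
value, recurse on the right subtree first, then the left.
Recursive splits:
  root=27; inorder splits into left=[1, 8, 21, 23, 26], right=[29]
  root=29; inorder splits into left=[], right=[]
  root=23; inorder splits into left=[1, 8, 21], right=[26]
  root=26; inorder splits into left=[], right=[]
  root=21; inorder splits into left=[1, 8], right=[]
  root=8; inorder splits into left=[1], right=[]
  root=1; inorder splits into left=[], right=[]
Reconstructed level-order: [27, 23, 29, 21, 26, 8, 1]


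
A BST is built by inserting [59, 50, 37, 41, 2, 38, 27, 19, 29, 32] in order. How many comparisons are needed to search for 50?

Search path for 50: 59 -> 50
Found: True
Comparisons: 2


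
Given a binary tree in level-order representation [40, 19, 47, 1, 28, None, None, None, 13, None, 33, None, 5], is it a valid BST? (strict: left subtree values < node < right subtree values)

Level-order array: [40, 19, 47, 1, 28, None, None, None, 13, None, 33, None, 5]
Validate using subtree bounds (lo, hi): at each node, require lo < value < hi,
then recurse left with hi=value and right with lo=value.
Preorder trace (stopping at first violation):
  at node 40 with bounds (-inf, +inf): OK
  at node 19 with bounds (-inf, 40): OK
  at node 1 with bounds (-inf, 19): OK
  at node 13 with bounds (1, 19): OK
  at node 5 with bounds (13, 19): VIOLATION
Node 5 violates its bound: not (13 < 5 < 19).
Result: Not a valid BST


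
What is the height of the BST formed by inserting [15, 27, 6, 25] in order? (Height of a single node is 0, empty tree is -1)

Insertion order: [15, 27, 6, 25]
Tree (level-order array): [15, 6, 27, None, None, 25]
Compute height bottom-up (empty subtree = -1):
  height(6) = 1 + max(-1, -1) = 0
  height(25) = 1 + max(-1, -1) = 0
  height(27) = 1 + max(0, -1) = 1
  height(15) = 1 + max(0, 1) = 2
Height = 2


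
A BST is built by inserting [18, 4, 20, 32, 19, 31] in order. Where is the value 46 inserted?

Starting tree (level order): [18, 4, 20, None, None, 19, 32, None, None, 31]
Insertion path: 18 -> 20 -> 32
Result: insert 46 as right child of 32
Final tree (level order): [18, 4, 20, None, None, 19, 32, None, None, 31, 46]


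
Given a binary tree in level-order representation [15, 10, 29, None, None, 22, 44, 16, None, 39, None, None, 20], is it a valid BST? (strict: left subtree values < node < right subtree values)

Level-order array: [15, 10, 29, None, None, 22, 44, 16, None, 39, None, None, 20]
Validate using subtree bounds (lo, hi): at each node, require lo < value < hi,
then recurse left with hi=value and right with lo=value.
Preorder trace (stopping at first violation):
  at node 15 with bounds (-inf, +inf): OK
  at node 10 with bounds (-inf, 15): OK
  at node 29 with bounds (15, +inf): OK
  at node 22 with bounds (15, 29): OK
  at node 16 with bounds (15, 22): OK
  at node 20 with bounds (16, 22): OK
  at node 44 with bounds (29, +inf): OK
  at node 39 with bounds (29, 44): OK
No violation found at any node.
Result: Valid BST


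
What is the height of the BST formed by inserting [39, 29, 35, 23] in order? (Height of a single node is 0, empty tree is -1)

Insertion order: [39, 29, 35, 23]
Tree (level-order array): [39, 29, None, 23, 35]
Compute height bottom-up (empty subtree = -1):
  height(23) = 1 + max(-1, -1) = 0
  height(35) = 1 + max(-1, -1) = 0
  height(29) = 1 + max(0, 0) = 1
  height(39) = 1 + max(1, -1) = 2
Height = 2


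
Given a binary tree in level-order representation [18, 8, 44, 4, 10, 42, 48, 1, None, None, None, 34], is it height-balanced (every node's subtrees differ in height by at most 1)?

Tree (level-order array): [18, 8, 44, 4, 10, 42, 48, 1, None, None, None, 34]
Definition: a tree is height-balanced if, at every node, |h(left) - h(right)| <= 1 (empty subtree has height -1).
Bottom-up per-node check:
  node 1: h_left=-1, h_right=-1, diff=0 [OK], height=0
  node 4: h_left=0, h_right=-1, diff=1 [OK], height=1
  node 10: h_left=-1, h_right=-1, diff=0 [OK], height=0
  node 8: h_left=1, h_right=0, diff=1 [OK], height=2
  node 34: h_left=-1, h_right=-1, diff=0 [OK], height=0
  node 42: h_left=0, h_right=-1, diff=1 [OK], height=1
  node 48: h_left=-1, h_right=-1, diff=0 [OK], height=0
  node 44: h_left=1, h_right=0, diff=1 [OK], height=2
  node 18: h_left=2, h_right=2, diff=0 [OK], height=3
All nodes satisfy the balance condition.
Result: Balanced


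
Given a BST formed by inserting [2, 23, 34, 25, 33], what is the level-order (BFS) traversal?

Tree insertion order: [2, 23, 34, 25, 33]
Tree (level-order array): [2, None, 23, None, 34, 25, None, None, 33]
BFS from the root, enqueuing left then right child of each popped node:
  queue [2] -> pop 2, enqueue [23], visited so far: [2]
  queue [23] -> pop 23, enqueue [34], visited so far: [2, 23]
  queue [34] -> pop 34, enqueue [25], visited so far: [2, 23, 34]
  queue [25] -> pop 25, enqueue [33], visited so far: [2, 23, 34, 25]
  queue [33] -> pop 33, enqueue [none], visited so far: [2, 23, 34, 25, 33]
Result: [2, 23, 34, 25, 33]


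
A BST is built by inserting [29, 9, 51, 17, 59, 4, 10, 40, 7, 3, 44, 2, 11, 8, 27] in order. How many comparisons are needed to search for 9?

Search path for 9: 29 -> 9
Found: True
Comparisons: 2


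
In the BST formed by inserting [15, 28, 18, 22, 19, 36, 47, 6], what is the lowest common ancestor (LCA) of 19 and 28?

Tree insertion order: [15, 28, 18, 22, 19, 36, 47, 6]
Tree (level-order array): [15, 6, 28, None, None, 18, 36, None, 22, None, 47, 19]
In a BST, the LCA of p=19, q=28 is the first node v on the
root-to-leaf path with p <= v <= q (go left if both < v, right if both > v).
Walk from root:
  at 15: both 19 and 28 > 15, go right
  at 28: 19 <= 28 <= 28, this is the LCA
LCA = 28


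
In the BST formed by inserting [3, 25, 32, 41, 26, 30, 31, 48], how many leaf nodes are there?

Tree built from: [3, 25, 32, 41, 26, 30, 31, 48]
Tree (level-order array): [3, None, 25, None, 32, 26, 41, None, 30, None, 48, None, 31]
Rule: A leaf has 0 children.
Per-node child counts:
  node 3: 1 child(ren)
  node 25: 1 child(ren)
  node 32: 2 child(ren)
  node 26: 1 child(ren)
  node 30: 1 child(ren)
  node 31: 0 child(ren)
  node 41: 1 child(ren)
  node 48: 0 child(ren)
Matching nodes: [31, 48]
Count of leaf nodes: 2


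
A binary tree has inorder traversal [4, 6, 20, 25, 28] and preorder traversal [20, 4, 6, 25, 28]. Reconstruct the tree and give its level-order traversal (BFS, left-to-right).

Inorder:  [4, 6, 20, 25, 28]
Preorder: [20, 4, 6, 25, 28]
Algorithm: preorder visits root first, so consume preorder in order;
for each root, split the current inorder slice at that value into
left-subtree inorder and right-subtree inorder, then recurse.
Recursive splits:
  root=20; inorder splits into left=[4, 6], right=[25, 28]
  root=4; inorder splits into left=[], right=[6]
  root=6; inorder splits into left=[], right=[]
  root=25; inorder splits into left=[], right=[28]
  root=28; inorder splits into left=[], right=[]
Reconstructed level-order: [20, 4, 25, 6, 28]


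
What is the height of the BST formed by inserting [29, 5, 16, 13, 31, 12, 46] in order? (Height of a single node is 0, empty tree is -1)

Insertion order: [29, 5, 16, 13, 31, 12, 46]
Tree (level-order array): [29, 5, 31, None, 16, None, 46, 13, None, None, None, 12]
Compute height bottom-up (empty subtree = -1):
  height(12) = 1 + max(-1, -1) = 0
  height(13) = 1 + max(0, -1) = 1
  height(16) = 1 + max(1, -1) = 2
  height(5) = 1 + max(-1, 2) = 3
  height(46) = 1 + max(-1, -1) = 0
  height(31) = 1 + max(-1, 0) = 1
  height(29) = 1 + max(3, 1) = 4
Height = 4


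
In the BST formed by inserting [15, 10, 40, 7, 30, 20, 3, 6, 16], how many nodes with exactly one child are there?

Tree built from: [15, 10, 40, 7, 30, 20, 3, 6, 16]
Tree (level-order array): [15, 10, 40, 7, None, 30, None, 3, None, 20, None, None, 6, 16]
Rule: These are nodes with exactly 1 non-null child.
Per-node child counts:
  node 15: 2 child(ren)
  node 10: 1 child(ren)
  node 7: 1 child(ren)
  node 3: 1 child(ren)
  node 6: 0 child(ren)
  node 40: 1 child(ren)
  node 30: 1 child(ren)
  node 20: 1 child(ren)
  node 16: 0 child(ren)
Matching nodes: [10, 7, 3, 40, 30, 20]
Count of nodes with exactly one child: 6


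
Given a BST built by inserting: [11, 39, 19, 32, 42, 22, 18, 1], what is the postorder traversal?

Tree insertion order: [11, 39, 19, 32, 42, 22, 18, 1]
Tree (level-order array): [11, 1, 39, None, None, 19, 42, 18, 32, None, None, None, None, 22]
Postorder traversal: [1, 18, 22, 32, 19, 42, 39, 11]


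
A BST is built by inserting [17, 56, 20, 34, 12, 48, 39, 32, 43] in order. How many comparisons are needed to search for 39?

Search path for 39: 17 -> 56 -> 20 -> 34 -> 48 -> 39
Found: True
Comparisons: 6


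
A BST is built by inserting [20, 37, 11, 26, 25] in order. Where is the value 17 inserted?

Starting tree (level order): [20, 11, 37, None, None, 26, None, 25]
Insertion path: 20 -> 11
Result: insert 17 as right child of 11
Final tree (level order): [20, 11, 37, None, 17, 26, None, None, None, 25]


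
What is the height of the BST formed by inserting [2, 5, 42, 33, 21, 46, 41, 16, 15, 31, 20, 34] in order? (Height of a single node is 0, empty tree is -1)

Insertion order: [2, 5, 42, 33, 21, 46, 41, 16, 15, 31, 20, 34]
Tree (level-order array): [2, None, 5, None, 42, 33, 46, 21, 41, None, None, 16, 31, 34, None, 15, 20]
Compute height bottom-up (empty subtree = -1):
  height(15) = 1 + max(-1, -1) = 0
  height(20) = 1 + max(-1, -1) = 0
  height(16) = 1 + max(0, 0) = 1
  height(31) = 1 + max(-1, -1) = 0
  height(21) = 1 + max(1, 0) = 2
  height(34) = 1 + max(-1, -1) = 0
  height(41) = 1 + max(0, -1) = 1
  height(33) = 1 + max(2, 1) = 3
  height(46) = 1 + max(-1, -1) = 0
  height(42) = 1 + max(3, 0) = 4
  height(5) = 1 + max(-1, 4) = 5
  height(2) = 1 + max(-1, 5) = 6
Height = 6


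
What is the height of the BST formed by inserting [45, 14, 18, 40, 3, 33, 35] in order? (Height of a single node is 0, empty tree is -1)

Insertion order: [45, 14, 18, 40, 3, 33, 35]
Tree (level-order array): [45, 14, None, 3, 18, None, None, None, 40, 33, None, None, 35]
Compute height bottom-up (empty subtree = -1):
  height(3) = 1 + max(-1, -1) = 0
  height(35) = 1 + max(-1, -1) = 0
  height(33) = 1 + max(-1, 0) = 1
  height(40) = 1 + max(1, -1) = 2
  height(18) = 1 + max(-1, 2) = 3
  height(14) = 1 + max(0, 3) = 4
  height(45) = 1 + max(4, -1) = 5
Height = 5


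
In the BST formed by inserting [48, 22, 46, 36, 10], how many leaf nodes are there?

Tree built from: [48, 22, 46, 36, 10]
Tree (level-order array): [48, 22, None, 10, 46, None, None, 36]
Rule: A leaf has 0 children.
Per-node child counts:
  node 48: 1 child(ren)
  node 22: 2 child(ren)
  node 10: 0 child(ren)
  node 46: 1 child(ren)
  node 36: 0 child(ren)
Matching nodes: [10, 36]
Count of leaf nodes: 2


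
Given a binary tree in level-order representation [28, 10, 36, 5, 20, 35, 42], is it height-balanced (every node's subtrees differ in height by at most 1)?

Tree (level-order array): [28, 10, 36, 5, 20, 35, 42]
Definition: a tree is height-balanced if, at every node, |h(left) - h(right)| <= 1 (empty subtree has height -1).
Bottom-up per-node check:
  node 5: h_left=-1, h_right=-1, diff=0 [OK], height=0
  node 20: h_left=-1, h_right=-1, diff=0 [OK], height=0
  node 10: h_left=0, h_right=0, diff=0 [OK], height=1
  node 35: h_left=-1, h_right=-1, diff=0 [OK], height=0
  node 42: h_left=-1, h_right=-1, diff=0 [OK], height=0
  node 36: h_left=0, h_right=0, diff=0 [OK], height=1
  node 28: h_left=1, h_right=1, diff=0 [OK], height=2
All nodes satisfy the balance condition.
Result: Balanced


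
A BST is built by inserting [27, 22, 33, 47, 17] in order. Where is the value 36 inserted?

Starting tree (level order): [27, 22, 33, 17, None, None, 47]
Insertion path: 27 -> 33 -> 47
Result: insert 36 as left child of 47
Final tree (level order): [27, 22, 33, 17, None, None, 47, None, None, 36]


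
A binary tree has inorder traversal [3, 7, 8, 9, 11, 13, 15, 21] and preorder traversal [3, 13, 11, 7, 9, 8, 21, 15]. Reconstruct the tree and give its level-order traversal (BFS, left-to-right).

Inorder:  [3, 7, 8, 9, 11, 13, 15, 21]
Preorder: [3, 13, 11, 7, 9, 8, 21, 15]
Algorithm: preorder visits root first, so consume preorder in order;
for each root, split the current inorder slice at that value into
left-subtree inorder and right-subtree inorder, then recurse.
Recursive splits:
  root=3; inorder splits into left=[], right=[7, 8, 9, 11, 13, 15, 21]
  root=13; inorder splits into left=[7, 8, 9, 11], right=[15, 21]
  root=11; inorder splits into left=[7, 8, 9], right=[]
  root=7; inorder splits into left=[], right=[8, 9]
  root=9; inorder splits into left=[8], right=[]
  root=8; inorder splits into left=[], right=[]
  root=21; inorder splits into left=[15], right=[]
  root=15; inorder splits into left=[], right=[]
Reconstructed level-order: [3, 13, 11, 21, 7, 15, 9, 8]


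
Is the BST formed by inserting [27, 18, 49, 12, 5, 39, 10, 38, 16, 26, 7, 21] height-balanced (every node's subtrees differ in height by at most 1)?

Tree (level-order array): [27, 18, 49, 12, 26, 39, None, 5, 16, 21, None, 38, None, None, 10, None, None, None, None, None, None, 7]
Definition: a tree is height-balanced if, at every node, |h(left) - h(right)| <= 1 (empty subtree has height -1).
Bottom-up per-node check:
  node 7: h_left=-1, h_right=-1, diff=0 [OK], height=0
  node 10: h_left=0, h_right=-1, diff=1 [OK], height=1
  node 5: h_left=-1, h_right=1, diff=2 [FAIL (|-1-1|=2 > 1)], height=2
  node 16: h_left=-1, h_right=-1, diff=0 [OK], height=0
  node 12: h_left=2, h_right=0, diff=2 [FAIL (|2-0|=2 > 1)], height=3
  node 21: h_left=-1, h_right=-1, diff=0 [OK], height=0
  node 26: h_left=0, h_right=-1, diff=1 [OK], height=1
  node 18: h_left=3, h_right=1, diff=2 [FAIL (|3-1|=2 > 1)], height=4
  node 38: h_left=-1, h_right=-1, diff=0 [OK], height=0
  node 39: h_left=0, h_right=-1, diff=1 [OK], height=1
  node 49: h_left=1, h_right=-1, diff=2 [FAIL (|1--1|=2 > 1)], height=2
  node 27: h_left=4, h_right=2, diff=2 [FAIL (|4-2|=2 > 1)], height=5
Node 5 violates the condition: |-1 - 1| = 2 > 1.
Result: Not balanced


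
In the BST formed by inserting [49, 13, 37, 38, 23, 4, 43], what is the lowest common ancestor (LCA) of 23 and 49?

Tree insertion order: [49, 13, 37, 38, 23, 4, 43]
Tree (level-order array): [49, 13, None, 4, 37, None, None, 23, 38, None, None, None, 43]
In a BST, the LCA of p=23, q=49 is the first node v on the
root-to-leaf path with p <= v <= q (go left if both < v, right if both > v).
Walk from root:
  at 49: 23 <= 49 <= 49, this is the LCA
LCA = 49


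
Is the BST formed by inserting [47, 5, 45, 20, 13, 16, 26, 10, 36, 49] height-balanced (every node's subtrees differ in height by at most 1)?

Tree (level-order array): [47, 5, 49, None, 45, None, None, 20, None, 13, 26, 10, 16, None, 36]
Definition: a tree is height-balanced if, at every node, |h(left) - h(right)| <= 1 (empty subtree has height -1).
Bottom-up per-node check:
  node 10: h_left=-1, h_right=-1, diff=0 [OK], height=0
  node 16: h_left=-1, h_right=-1, diff=0 [OK], height=0
  node 13: h_left=0, h_right=0, diff=0 [OK], height=1
  node 36: h_left=-1, h_right=-1, diff=0 [OK], height=0
  node 26: h_left=-1, h_right=0, diff=1 [OK], height=1
  node 20: h_left=1, h_right=1, diff=0 [OK], height=2
  node 45: h_left=2, h_right=-1, diff=3 [FAIL (|2--1|=3 > 1)], height=3
  node 5: h_left=-1, h_right=3, diff=4 [FAIL (|-1-3|=4 > 1)], height=4
  node 49: h_left=-1, h_right=-1, diff=0 [OK], height=0
  node 47: h_left=4, h_right=0, diff=4 [FAIL (|4-0|=4 > 1)], height=5
Node 45 violates the condition: |2 - -1| = 3 > 1.
Result: Not balanced


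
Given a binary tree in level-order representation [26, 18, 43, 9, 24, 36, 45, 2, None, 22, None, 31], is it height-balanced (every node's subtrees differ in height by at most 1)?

Tree (level-order array): [26, 18, 43, 9, 24, 36, 45, 2, None, 22, None, 31]
Definition: a tree is height-balanced if, at every node, |h(left) - h(right)| <= 1 (empty subtree has height -1).
Bottom-up per-node check:
  node 2: h_left=-1, h_right=-1, diff=0 [OK], height=0
  node 9: h_left=0, h_right=-1, diff=1 [OK], height=1
  node 22: h_left=-1, h_right=-1, diff=0 [OK], height=0
  node 24: h_left=0, h_right=-1, diff=1 [OK], height=1
  node 18: h_left=1, h_right=1, diff=0 [OK], height=2
  node 31: h_left=-1, h_right=-1, diff=0 [OK], height=0
  node 36: h_left=0, h_right=-1, diff=1 [OK], height=1
  node 45: h_left=-1, h_right=-1, diff=0 [OK], height=0
  node 43: h_left=1, h_right=0, diff=1 [OK], height=2
  node 26: h_left=2, h_right=2, diff=0 [OK], height=3
All nodes satisfy the balance condition.
Result: Balanced


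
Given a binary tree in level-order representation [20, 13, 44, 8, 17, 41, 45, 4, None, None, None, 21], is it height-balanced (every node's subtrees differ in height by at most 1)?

Tree (level-order array): [20, 13, 44, 8, 17, 41, 45, 4, None, None, None, 21]
Definition: a tree is height-balanced if, at every node, |h(left) - h(right)| <= 1 (empty subtree has height -1).
Bottom-up per-node check:
  node 4: h_left=-1, h_right=-1, diff=0 [OK], height=0
  node 8: h_left=0, h_right=-1, diff=1 [OK], height=1
  node 17: h_left=-1, h_right=-1, diff=0 [OK], height=0
  node 13: h_left=1, h_right=0, diff=1 [OK], height=2
  node 21: h_left=-1, h_right=-1, diff=0 [OK], height=0
  node 41: h_left=0, h_right=-1, diff=1 [OK], height=1
  node 45: h_left=-1, h_right=-1, diff=0 [OK], height=0
  node 44: h_left=1, h_right=0, diff=1 [OK], height=2
  node 20: h_left=2, h_right=2, diff=0 [OK], height=3
All nodes satisfy the balance condition.
Result: Balanced


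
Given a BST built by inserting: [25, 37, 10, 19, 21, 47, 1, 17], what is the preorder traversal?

Tree insertion order: [25, 37, 10, 19, 21, 47, 1, 17]
Tree (level-order array): [25, 10, 37, 1, 19, None, 47, None, None, 17, 21]
Preorder traversal: [25, 10, 1, 19, 17, 21, 37, 47]


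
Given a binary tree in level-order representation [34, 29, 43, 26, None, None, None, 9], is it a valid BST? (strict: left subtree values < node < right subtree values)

Level-order array: [34, 29, 43, 26, None, None, None, 9]
Validate using subtree bounds (lo, hi): at each node, require lo < value < hi,
then recurse left with hi=value and right with lo=value.
Preorder trace (stopping at first violation):
  at node 34 with bounds (-inf, +inf): OK
  at node 29 with bounds (-inf, 34): OK
  at node 26 with bounds (-inf, 29): OK
  at node 9 with bounds (-inf, 26): OK
  at node 43 with bounds (34, +inf): OK
No violation found at any node.
Result: Valid BST


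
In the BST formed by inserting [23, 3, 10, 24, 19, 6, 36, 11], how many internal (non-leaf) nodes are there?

Tree built from: [23, 3, 10, 24, 19, 6, 36, 11]
Tree (level-order array): [23, 3, 24, None, 10, None, 36, 6, 19, None, None, None, None, 11]
Rule: An internal node has at least one child.
Per-node child counts:
  node 23: 2 child(ren)
  node 3: 1 child(ren)
  node 10: 2 child(ren)
  node 6: 0 child(ren)
  node 19: 1 child(ren)
  node 11: 0 child(ren)
  node 24: 1 child(ren)
  node 36: 0 child(ren)
Matching nodes: [23, 3, 10, 19, 24]
Count of internal (non-leaf) nodes: 5


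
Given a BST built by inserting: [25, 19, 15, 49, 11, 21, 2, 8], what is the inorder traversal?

Tree insertion order: [25, 19, 15, 49, 11, 21, 2, 8]
Tree (level-order array): [25, 19, 49, 15, 21, None, None, 11, None, None, None, 2, None, None, 8]
Inorder traversal: [2, 8, 11, 15, 19, 21, 25, 49]


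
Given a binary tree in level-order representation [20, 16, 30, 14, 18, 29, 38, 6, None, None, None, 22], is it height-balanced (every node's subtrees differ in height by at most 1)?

Tree (level-order array): [20, 16, 30, 14, 18, 29, 38, 6, None, None, None, 22]
Definition: a tree is height-balanced if, at every node, |h(left) - h(right)| <= 1 (empty subtree has height -1).
Bottom-up per-node check:
  node 6: h_left=-1, h_right=-1, diff=0 [OK], height=0
  node 14: h_left=0, h_right=-1, diff=1 [OK], height=1
  node 18: h_left=-1, h_right=-1, diff=0 [OK], height=0
  node 16: h_left=1, h_right=0, diff=1 [OK], height=2
  node 22: h_left=-1, h_right=-1, diff=0 [OK], height=0
  node 29: h_left=0, h_right=-1, diff=1 [OK], height=1
  node 38: h_left=-1, h_right=-1, diff=0 [OK], height=0
  node 30: h_left=1, h_right=0, diff=1 [OK], height=2
  node 20: h_left=2, h_right=2, diff=0 [OK], height=3
All nodes satisfy the balance condition.
Result: Balanced


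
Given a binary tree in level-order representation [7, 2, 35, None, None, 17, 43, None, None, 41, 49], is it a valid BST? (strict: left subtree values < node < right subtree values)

Level-order array: [7, 2, 35, None, None, 17, 43, None, None, 41, 49]
Validate using subtree bounds (lo, hi): at each node, require lo < value < hi,
then recurse left with hi=value and right with lo=value.
Preorder trace (stopping at first violation):
  at node 7 with bounds (-inf, +inf): OK
  at node 2 with bounds (-inf, 7): OK
  at node 35 with bounds (7, +inf): OK
  at node 17 with bounds (7, 35): OK
  at node 43 with bounds (35, +inf): OK
  at node 41 with bounds (35, 43): OK
  at node 49 with bounds (43, +inf): OK
No violation found at any node.
Result: Valid BST


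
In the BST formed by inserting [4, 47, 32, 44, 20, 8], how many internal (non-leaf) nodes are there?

Tree built from: [4, 47, 32, 44, 20, 8]
Tree (level-order array): [4, None, 47, 32, None, 20, 44, 8]
Rule: An internal node has at least one child.
Per-node child counts:
  node 4: 1 child(ren)
  node 47: 1 child(ren)
  node 32: 2 child(ren)
  node 20: 1 child(ren)
  node 8: 0 child(ren)
  node 44: 0 child(ren)
Matching nodes: [4, 47, 32, 20]
Count of internal (non-leaf) nodes: 4


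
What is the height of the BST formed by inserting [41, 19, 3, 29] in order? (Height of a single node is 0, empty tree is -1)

Insertion order: [41, 19, 3, 29]
Tree (level-order array): [41, 19, None, 3, 29]
Compute height bottom-up (empty subtree = -1):
  height(3) = 1 + max(-1, -1) = 0
  height(29) = 1 + max(-1, -1) = 0
  height(19) = 1 + max(0, 0) = 1
  height(41) = 1 + max(1, -1) = 2
Height = 2


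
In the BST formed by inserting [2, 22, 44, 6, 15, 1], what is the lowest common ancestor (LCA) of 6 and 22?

Tree insertion order: [2, 22, 44, 6, 15, 1]
Tree (level-order array): [2, 1, 22, None, None, 6, 44, None, 15]
In a BST, the LCA of p=6, q=22 is the first node v on the
root-to-leaf path with p <= v <= q (go left if both < v, right if both > v).
Walk from root:
  at 2: both 6 and 22 > 2, go right
  at 22: 6 <= 22 <= 22, this is the LCA
LCA = 22


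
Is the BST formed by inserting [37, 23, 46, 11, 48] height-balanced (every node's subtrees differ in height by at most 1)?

Tree (level-order array): [37, 23, 46, 11, None, None, 48]
Definition: a tree is height-balanced if, at every node, |h(left) - h(right)| <= 1 (empty subtree has height -1).
Bottom-up per-node check:
  node 11: h_left=-1, h_right=-1, diff=0 [OK], height=0
  node 23: h_left=0, h_right=-1, diff=1 [OK], height=1
  node 48: h_left=-1, h_right=-1, diff=0 [OK], height=0
  node 46: h_left=-1, h_right=0, diff=1 [OK], height=1
  node 37: h_left=1, h_right=1, diff=0 [OK], height=2
All nodes satisfy the balance condition.
Result: Balanced


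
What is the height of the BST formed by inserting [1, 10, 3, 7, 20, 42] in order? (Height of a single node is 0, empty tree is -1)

Insertion order: [1, 10, 3, 7, 20, 42]
Tree (level-order array): [1, None, 10, 3, 20, None, 7, None, 42]
Compute height bottom-up (empty subtree = -1):
  height(7) = 1 + max(-1, -1) = 0
  height(3) = 1 + max(-1, 0) = 1
  height(42) = 1 + max(-1, -1) = 0
  height(20) = 1 + max(-1, 0) = 1
  height(10) = 1 + max(1, 1) = 2
  height(1) = 1 + max(-1, 2) = 3
Height = 3


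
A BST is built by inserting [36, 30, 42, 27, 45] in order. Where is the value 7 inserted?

Starting tree (level order): [36, 30, 42, 27, None, None, 45]
Insertion path: 36 -> 30 -> 27
Result: insert 7 as left child of 27
Final tree (level order): [36, 30, 42, 27, None, None, 45, 7]


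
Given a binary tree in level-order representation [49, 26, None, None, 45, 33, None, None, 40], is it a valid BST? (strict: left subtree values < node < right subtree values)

Level-order array: [49, 26, None, None, 45, 33, None, None, 40]
Validate using subtree bounds (lo, hi): at each node, require lo < value < hi,
then recurse left with hi=value and right with lo=value.
Preorder trace (stopping at first violation):
  at node 49 with bounds (-inf, +inf): OK
  at node 26 with bounds (-inf, 49): OK
  at node 45 with bounds (26, 49): OK
  at node 33 with bounds (26, 45): OK
  at node 40 with bounds (33, 45): OK
No violation found at any node.
Result: Valid BST


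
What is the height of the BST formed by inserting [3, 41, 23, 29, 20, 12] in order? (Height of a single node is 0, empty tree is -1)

Insertion order: [3, 41, 23, 29, 20, 12]
Tree (level-order array): [3, None, 41, 23, None, 20, 29, 12]
Compute height bottom-up (empty subtree = -1):
  height(12) = 1 + max(-1, -1) = 0
  height(20) = 1 + max(0, -1) = 1
  height(29) = 1 + max(-1, -1) = 0
  height(23) = 1 + max(1, 0) = 2
  height(41) = 1 + max(2, -1) = 3
  height(3) = 1 + max(-1, 3) = 4
Height = 4


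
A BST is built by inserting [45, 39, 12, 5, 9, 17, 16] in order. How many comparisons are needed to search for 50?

Search path for 50: 45
Found: False
Comparisons: 1


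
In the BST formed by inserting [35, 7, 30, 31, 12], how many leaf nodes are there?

Tree built from: [35, 7, 30, 31, 12]
Tree (level-order array): [35, 7, None, None, 30, 12, 31]
Rule: A leaf has 0 children.
Per-node child counts:
  node 35: 1 child(ren)
  node 7: 1 child(ren)
  node 30: 2 child(ren)
  node 12: 0 child(ren)
  node 31: 0 child(ren)
Matching nodes: [12, 31]
Count of leaf nodes: 2


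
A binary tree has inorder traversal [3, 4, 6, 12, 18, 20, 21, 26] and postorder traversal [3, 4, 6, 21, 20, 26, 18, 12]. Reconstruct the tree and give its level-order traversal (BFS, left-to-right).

Inorder:   [3, 4, 6, 12, 18, 20, 21, 26]
Postorder: [3, 4, 6, 21, 20, 26, 18, 12]
Algorithm: postorder visits root last, so walk postorder right-to-left;
each value is the root of the current inorder slice — split it at that
value, recurse on the right subtree first, then the left.
Recursive splits:
  root=12; inorder splits into left=[3, 4, 6], right=[18, 20, 21, 26]
  root=18; inorder splits into left=[], right=[20, 21, 26]
  root=26; inorder splits into left=[20, 21], right=[]
  root=20; inorder splits into left=[], right=[21]
  root=21; inorder splits into left=[], right=[]
  root=6; inorder splits into left=[3, 4], right=[]
  root=4; inorder splits into left=[3], right=[]
  root=3; inorder splits into left=[], right=[]
Reconstructed level-order: [12, 6, 18, 4, 26, 3, 20, 21]


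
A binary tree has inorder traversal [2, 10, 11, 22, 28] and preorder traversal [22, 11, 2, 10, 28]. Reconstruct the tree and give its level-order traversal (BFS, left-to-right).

Inorder:  [2, 10, 11, 22, 28]
Preorder: [22, 11, 2, 10, 28]
Algorithm: preorder visits root first, so consume preorder in order;
for each root, split the current inorder slice at that value into
left-subtree inorder and right-subtree inorder, then recurse.
Recursive splits:
  root=22; inorder splits into left=[2, 10, 11], right=[28]
  root=11; inorder splits into left=[2, 10], right=[]
  root=2; inorder splits into left=[], right=[10]
  root=10; inorder splits into left=[], right=[]
  root=28; inorder splits into left=[], right=[]
Reconstructed level-order: [22, 11, 28, 2, 10]


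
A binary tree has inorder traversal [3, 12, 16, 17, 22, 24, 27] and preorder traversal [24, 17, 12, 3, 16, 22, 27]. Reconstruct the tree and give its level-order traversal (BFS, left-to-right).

Inorder:  [3, 12, 16, 17, 22, 24, 27]
Preorder: [24, 17, 12, 3, 16, 22, 27]
Algorithm: preorder visits root first, so consume preorder in order;
for each root, split the current inorder slice at that value into
left-subtree inorder and right-subtree inorder, then recurse.
Recursive splits:
  root=24; inorder splits into left=[3, 12, 16, 17, 22], right=[27]
  root=17; inorder splits into left=[3, 12, 16], right=[22]
  root=12; inorder splits into left=[3], right=[16]
  root=3; inorder splits into left=[], right=[]
  root=16; inorder splits into left=[], right=[]
  root=22; inorder splits into left=[], right=[]
  root=27; inorder splits into left=[], right=[]
Reconstructed level-order: [24, 17, 27, 12, 22, 3, 16]


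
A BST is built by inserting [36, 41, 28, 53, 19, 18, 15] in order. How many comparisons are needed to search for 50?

Search path for 50: 36 -> 41 -> 53
Found: False
Comparisons: 3


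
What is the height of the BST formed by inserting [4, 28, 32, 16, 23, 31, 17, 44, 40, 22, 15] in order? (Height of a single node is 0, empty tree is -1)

Insertion order: [4, 28, 32, 16, 23, 31, 17, 44, 40, 22, 15]
Tree (level-order array): [4, None, 28, 16, 32, 15, 23, 31, 44, None, None, 17, None, None, None, 40, None, None, 22]
Compute height bottom-up (empty subtree = -1):
  height(15) = 1 + max(-1, -1) = 0
  height(22) = 1 + max(-1, -1) = 0
  height(17) = 1 + max(-1, 0) = 1
  height(23) = 1 + max(1, -1) = 2
  height(16) = 1 + max(0, 2) = 3
  height(31) = 1 + max(-1, -1) = 0
  height(40) = 1 + max(-1, -1) = 0
  height(44) = 1 + max(0, -1) = 1
  height(32) = 1 + max(0, 1) = 2
  height(28) = 1 + max(3, 2) = 4
  height(4) = 1 + max(-1, 4) = 5
Height = 5


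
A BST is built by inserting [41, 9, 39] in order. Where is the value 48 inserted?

Starting tree (level order): [41, 9, None, None, 39]
Insertion path: 41
Result: insert 48 as right child of 41
Final tree (level order): [41, 9, 48, None, 39]


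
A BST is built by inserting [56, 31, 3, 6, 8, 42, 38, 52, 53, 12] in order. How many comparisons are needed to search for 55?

Search path for 55: 56 -> 31 -> 42 -> 52 -> 53
Found: False
Comparisons: 5


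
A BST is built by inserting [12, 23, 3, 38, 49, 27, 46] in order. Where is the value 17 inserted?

Starting tree (level order): [12, 3, 23, None, None, None, 38, 27, 49, None, None, 46]
Insertion path: 12 -> 23
Result: insert 17 as left child of 23
Final tree (level order): [12, 3, 23, None, None, 17, 38, None, None, 27, 49, None, None, 46]


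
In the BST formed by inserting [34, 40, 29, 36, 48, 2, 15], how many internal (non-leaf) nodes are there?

Tree built from: [34, 40, 29, 36, 48, 2, 15]
Tree (level-order array): [34, 29, 40, 2, None, 36, 48, None, 15]
Rule: An internal node has at least one child.
Per-node child counts:
  node 34: 2 child(ren)
  node 29: 1 child(ren)
  node 2: 1 child(ren)
  node 15: 0 child(ren)
  node 40: 2 child(ren)
  node 36: 0 child(ren)
  node 48: 0 child(ren)
Matching nodes: [34, 29, 2, 40]
Count of internal (non-leaf) nodes: 4


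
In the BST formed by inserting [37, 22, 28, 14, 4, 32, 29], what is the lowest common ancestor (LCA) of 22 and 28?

Tree insertion order: [37, 22, 28, 14, 4, 32, 29]
Tree (level-order array): [37, 22, None, 14, 28, 4, None, None, 32, None, None, 29]
In a BST, the LCA of p=22, q=28 is the first node v on the
root-to-leaf path with p <= v <= q (go left if both < v, right if both > v).
Walk from root:
  at 37: both 22 and 28 < 37, go left
  at 22: 22 <= 22 <= 28, this is the LCA
LCA = 22


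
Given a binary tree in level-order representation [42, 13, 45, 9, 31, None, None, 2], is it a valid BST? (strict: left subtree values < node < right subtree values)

Level-order array: [42, 13, 45, 9, 31, None, None, 2]
Validate using subtree bounds (lo, hi): at each node, require lo < value < hi,
then recurse left with hi=value and right with lo=value.
Preorder trace (stopping at first violation):
  at node 42 with bounds (-inf, +inf): OK
  at node 13 with bounds (-inf, 42): OK
  at node 9 with bounds (-inf, 13): OK
  at node 2 with bounds (-inf, 9): OK
  at node 31 with bounds (13, 42): OK
  at node 45 with bounds (42, +inf): OK
No violation found at any node.
Result: Valid BST


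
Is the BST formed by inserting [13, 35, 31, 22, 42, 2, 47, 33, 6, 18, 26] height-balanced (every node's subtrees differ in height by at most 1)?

Tree (level-order array): [13, 2, 35, None, 6, 31, 42, None, None, 22, 33, None, 47, 18, 26]
Definition: a tree is height-balanced if, at every node, |h(left) - h(right)| <= 1 (empty subtree has height -1).
Bottom-up per-node check:
  node 6: h_left=-1, h_right=-1, diff=0 [OK], height=0
  node 2: h_left=-1, h_right=0, diff=1 [OK], height=1
  node 18: h_left=-1, h_right=-1, diff=0 [OK], height=0
  node 26: h_left=-1, h_right=-1, diff=0 [OK], height=0
  node 22: h_left=0, h_right=0, diff=0 [OK], height=1
  node 33: h_left=-1, h_right=-1, diff=0 [OK], height=0
  node 31: h_left=1, h_right=0, diff=1 [OK], height=2
  node 47: h_left=-1, h_right=-1, diff=0 [OK], height=0
  node 42: h_left=-1, h_right=0, diff=1 [OK], height=1
  node 35: h_left=2, h_right=1, diff=1 [OK], height=3
  node 13: h_left=1, h_right=3, diff=2 [FAIL (|1-3|=2 > 1)], height=4
Node 13 violates the condition: |1 - 3| = 2 > 1.
Result: Not balanced


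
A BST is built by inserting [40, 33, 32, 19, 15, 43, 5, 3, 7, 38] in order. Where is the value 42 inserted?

Starting tree (level order): [40, 33, 43, 32, 38, None, None, 19, None, None, None, 15, None, 5, None, 3, 7]
Insertion path: 40 -> 43
Result: insert 42 as left child of 43
Final tree (level order): [40, 33, 43, 32, 38, 42, None, 19, None, None, None, None, None, 15, None, 5, None, 3, 7]


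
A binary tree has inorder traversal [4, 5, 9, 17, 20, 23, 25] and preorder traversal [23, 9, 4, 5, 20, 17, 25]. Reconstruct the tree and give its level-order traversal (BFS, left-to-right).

Inorder:  [4, 5, 9, 17, 20, 23, 25]
Preorder: [23, 9, 4, 5, 20, 17, 25]
Algorithm: preorder visits root first, so consume preorder in order;
for each root, split the current inorder slice at that value into
left-subtree inorder and right-subtree inorder, then recurse.
Recursive splits:
  root=23; inorder splits into left=[4, 5, 9, 17, 20], right=[25]
  root=9; inorder splits into left=[4, 5], right=[17, 20]
  root=4; inorder splits into left=[], right=[5]
  root=5; inorder splits into left=[], right=[]
  root=20; inorder splits into left=[17], right=[]
  root=17; inorder splits into left=[], right=[]
  root=25; inorder splits into left=[], right=[]
Reconstructed level-order: [23, 9, 25, 4, 20, 5, 17]


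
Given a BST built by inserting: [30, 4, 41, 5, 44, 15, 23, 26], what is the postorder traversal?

Tree insertion order: [30, 4, 41, 5, 44, 15, 23, 26]
Tree (level-order array): [30, 4, 41, None, 5, None, 44, None, 15, None, None, None, 23, None, 26]
Postorder traversal: [26, 23, 15, 5, 4, 44, 41, 30]


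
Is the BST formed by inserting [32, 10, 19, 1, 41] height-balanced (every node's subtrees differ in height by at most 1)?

Tree (level-order array): [32, 10, 41, 1, 19]
Definition: a tree is height-balanced if, at every node, |h(left) - h(right)| <= 1 (empty subtree has height -1).
Bottom-up per-node check:
  node 1: h_left=-1, h_right=-1, diff=0 [OK], height=0
  node 19: h_left=-1, h_right=-1, diff=0 [OK], height=0
  node 10: h_left=0, h_right=0, diff=0 [OK], height=1
  node 41: h_left=-1, h_right=-1, diff=0 [OK], height=0
  node 32: h_left=1, h_right=0, diff=1 [OK], height=2
All nodes satisfy the balance condition.
Result: Balanced
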